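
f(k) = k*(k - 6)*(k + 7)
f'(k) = k*(k - 6) + k*(k + 7) + (k - 6)*(k + 7) = 3*k^2 + 2*k - 42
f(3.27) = -91.68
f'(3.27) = -3.38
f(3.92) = -89.04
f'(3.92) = 11.94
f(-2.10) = 83.35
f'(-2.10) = -32.97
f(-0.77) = 32.48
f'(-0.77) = -41.76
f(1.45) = -55.75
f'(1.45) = -32.79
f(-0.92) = 38.71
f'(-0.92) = -41.30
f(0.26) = -10.83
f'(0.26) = -41.28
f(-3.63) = 117.80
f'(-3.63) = -9.73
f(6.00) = 0.00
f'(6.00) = 78.00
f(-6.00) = 72.00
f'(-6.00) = 54.00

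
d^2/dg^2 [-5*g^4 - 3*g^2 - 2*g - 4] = -60*g^2 - 6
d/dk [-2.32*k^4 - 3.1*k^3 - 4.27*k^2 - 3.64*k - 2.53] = -9.28*k^3 - 9.3*k^2 - 8.54*k - 3.64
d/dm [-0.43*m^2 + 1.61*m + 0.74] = 1.61 - 0.86*m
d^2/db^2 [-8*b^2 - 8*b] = -16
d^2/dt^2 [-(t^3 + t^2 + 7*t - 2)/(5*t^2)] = 2*(6 - 7*t)/(5*t^4)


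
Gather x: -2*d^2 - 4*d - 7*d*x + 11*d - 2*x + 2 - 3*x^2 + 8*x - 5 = -2*d^2 + 7*d - 3*x^2 + x*(6 - 7*d) - 3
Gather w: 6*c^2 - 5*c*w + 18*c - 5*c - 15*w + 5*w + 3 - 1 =6*c^2 + 13*c + w*(-5*c - 10) + 2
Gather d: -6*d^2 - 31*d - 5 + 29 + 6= -6*d^2 - 31*d + 30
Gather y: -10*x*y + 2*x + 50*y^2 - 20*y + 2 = 2*x + 50*y^2 + y*(-10*x - 20) + 2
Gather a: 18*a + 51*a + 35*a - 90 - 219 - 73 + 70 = 104*a - 312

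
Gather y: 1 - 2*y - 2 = -2*y - 1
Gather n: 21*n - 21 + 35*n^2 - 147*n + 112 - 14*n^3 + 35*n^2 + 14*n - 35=-14*n^3 + 70*n^2 - 112*n + 56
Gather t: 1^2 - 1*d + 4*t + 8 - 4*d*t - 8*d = -9*d + t*(4 - 4*d) + 9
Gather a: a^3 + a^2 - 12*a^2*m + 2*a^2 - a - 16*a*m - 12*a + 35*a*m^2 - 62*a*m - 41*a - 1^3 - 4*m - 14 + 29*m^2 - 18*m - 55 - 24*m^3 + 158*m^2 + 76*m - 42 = a^3 + a^2*(3 - 12*m) + a*(35*m^2 - 78*m - 54) - 24*m^3 + 187*m^2 + 54*m - 112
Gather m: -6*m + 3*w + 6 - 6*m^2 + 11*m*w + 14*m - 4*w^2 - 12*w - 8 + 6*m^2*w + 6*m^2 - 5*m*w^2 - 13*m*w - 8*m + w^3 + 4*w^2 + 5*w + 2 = 6*m^2*w + m*(-5*w^2 - 2*w) + w^3 - 4*w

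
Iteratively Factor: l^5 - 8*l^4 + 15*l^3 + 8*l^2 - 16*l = (l - 4)*(l^4 - 4*l^3 - l^2 + 4*l) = (l - 4)^2*(l^3 - l) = l*(l - 4)^2*(l^2 - 1) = l*(l - 4)^2*(l + 1)*(l - 1)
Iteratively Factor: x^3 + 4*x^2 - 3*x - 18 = (x + 3)*(x^2 + x - 6) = (x - 2)*(x + 3)*(x + 3)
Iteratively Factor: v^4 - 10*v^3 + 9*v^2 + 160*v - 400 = (v + 4)*(v^3 - 14*v^2 + 65*v - 100) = (v - 4)*(v + 4)*(v^2 - 10*v + 25) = (v - 5)*(v - 4)*(v + 4)*(v - 5)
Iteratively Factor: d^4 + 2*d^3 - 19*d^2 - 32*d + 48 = (d + 4)*(d^3 - 2*d^2 - 11*d + 12) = (d + 3)*(d + 4)*(d^2 - 5*d + 4) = (d - 1)*(d + 3)*(d + 4)*(d - 4)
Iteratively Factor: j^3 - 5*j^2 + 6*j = (j - 3)*(j^2 - 2*j) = j*(j - 3)*(j - 2)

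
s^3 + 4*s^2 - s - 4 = (s - 1)*(s + 1)*(s + 4)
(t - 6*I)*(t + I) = t^2 - 5*I*t + 6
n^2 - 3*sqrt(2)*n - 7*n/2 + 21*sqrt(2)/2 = (n - 7/2)*(n - 3*sqrt(2))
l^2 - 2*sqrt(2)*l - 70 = (l - 7*sqrt(2))*(l + 5*sqrt(2))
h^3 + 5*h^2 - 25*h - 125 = (h - 5)*(h + 5)^2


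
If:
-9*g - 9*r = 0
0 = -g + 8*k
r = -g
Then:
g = -r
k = -r/8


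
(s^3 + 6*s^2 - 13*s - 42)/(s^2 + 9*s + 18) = (s^3 + 6*s^2 - 13*s - 42)/(s^2 + 9*s + 18)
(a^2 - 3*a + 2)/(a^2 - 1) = (a - 2)/(a + 1)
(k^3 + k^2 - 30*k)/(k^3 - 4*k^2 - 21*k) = (-k^2 - k + 30)/(-k^2 + 4*k + 21)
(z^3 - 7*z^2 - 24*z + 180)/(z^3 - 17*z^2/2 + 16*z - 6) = 2*(z^2 - z - 30)/(2*z^2 - 5*z + 2)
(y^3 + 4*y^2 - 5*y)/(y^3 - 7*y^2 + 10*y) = (y^2 + 4*y - 5)/(y^2 - 7*y + 10)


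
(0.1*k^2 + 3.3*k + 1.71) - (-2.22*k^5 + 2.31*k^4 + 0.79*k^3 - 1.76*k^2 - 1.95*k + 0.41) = 2.22*k^5 - 2.31*k^4 - 0.79*k^3 + 1.86*k^2 + 5.25*k + 1.3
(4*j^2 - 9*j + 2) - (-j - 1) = 4*j^2 - 8*j + 3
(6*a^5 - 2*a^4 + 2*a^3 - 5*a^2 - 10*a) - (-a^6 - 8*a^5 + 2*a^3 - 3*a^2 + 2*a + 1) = a^6 + 14*a^5 - 2*a^4 - 2*a^2 - 12*a - 1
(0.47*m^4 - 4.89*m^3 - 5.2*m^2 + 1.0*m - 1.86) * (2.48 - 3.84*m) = -1.8048*m^5 + 19.9432*m^4 + 7.8408*m^3 - 16.736*m^2 + 9.6224*m - 4.6128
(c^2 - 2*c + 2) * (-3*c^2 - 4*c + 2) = -3*c^4 + 2*c^3 + 4*c^2 - 12*c + 4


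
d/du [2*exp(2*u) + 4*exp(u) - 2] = 4*(exp(u) + 1)*exp(u)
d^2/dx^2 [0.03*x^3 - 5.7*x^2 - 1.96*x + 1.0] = 0.18*x - 11.4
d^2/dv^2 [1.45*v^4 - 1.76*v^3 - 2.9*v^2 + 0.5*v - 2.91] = 17.4*v^2 - 10.56*v - 5.8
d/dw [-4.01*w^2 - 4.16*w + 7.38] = -8.02*w - 4.16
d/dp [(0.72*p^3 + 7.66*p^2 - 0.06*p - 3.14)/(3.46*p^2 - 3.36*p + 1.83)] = (2.4912*p^4 - 4.83839999999999*p^3 - 21.5772*p^2 + 49.7644*p - 10.6602)/(11.9716*p^4 - 23.2512*p^3 + 23.9532*p^2 - 12.2976*p + 3.3489)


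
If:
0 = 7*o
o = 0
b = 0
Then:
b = 0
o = 0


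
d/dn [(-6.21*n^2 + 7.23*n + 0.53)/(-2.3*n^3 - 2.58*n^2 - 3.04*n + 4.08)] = (-14.283*n^4 + 33.258*n^3 + 41.1888*n^2 - 47.9388*n + 31.1096)/(5.29*n^6 + 11.868*n^5 + 20.6404*n^4 - 3.0816*n^3 - 11.8112*n^2 - 24.8064*n + 16.6464)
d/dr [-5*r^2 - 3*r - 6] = -10*r - 3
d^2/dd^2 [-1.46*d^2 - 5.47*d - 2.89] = -2.92000000000000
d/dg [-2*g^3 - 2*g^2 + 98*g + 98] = -6*g^2 - 4*g + 98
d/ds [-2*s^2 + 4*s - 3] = 4 - 4*s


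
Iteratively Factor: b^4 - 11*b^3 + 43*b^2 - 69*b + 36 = (b - 3)*(b^3 - 8*b^2 + 19*b - 12) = (b - 4)*(b - 3)*(b^2 - 4*b + 3) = (b - 4)*(b - 3)*(b - 1)*(b - 3)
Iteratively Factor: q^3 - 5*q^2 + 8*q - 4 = (q - 2)*(q^2 - 3*q + 2) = (q - 2)*(q - 1)*(q - 2)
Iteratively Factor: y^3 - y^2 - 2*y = (y - 2)*(y^2 + y) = (y - 2)*(y + 1)*(y)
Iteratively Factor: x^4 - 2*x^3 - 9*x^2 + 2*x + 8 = (x + 1)*(x^3 - 3*x^2 - 6*x + 8) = (x - 4)*(x + 1)*(x^2 + x - 2) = (x - 4)*(x - 1)*(x + 1)*(x + 2)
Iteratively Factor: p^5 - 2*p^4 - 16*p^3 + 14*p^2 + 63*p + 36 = (p + 1)*(p^4 - 3*p^3 - 13*p^2 + 27*p + 36) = (p + 1)^2*(p^3 - 4*p^2 - 9*p + 36) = (p - 3)*(p + 1)^2*(p^2 - p - 12) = (p - 4)*(p - 3)*(p + 1)^2*(p + 3)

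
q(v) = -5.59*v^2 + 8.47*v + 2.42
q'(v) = 8.47 - 11.18*v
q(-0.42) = -2.12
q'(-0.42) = 13.17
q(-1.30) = -18.04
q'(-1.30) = 23.00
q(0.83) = 5.60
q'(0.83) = -0.81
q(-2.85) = -67.12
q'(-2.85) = 40.33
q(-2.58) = -56.64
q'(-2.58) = 37.31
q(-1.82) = -31.51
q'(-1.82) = 28.82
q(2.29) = -7.50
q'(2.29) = -17.13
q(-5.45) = -209.78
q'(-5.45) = 69.40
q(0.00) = 2.42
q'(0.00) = 8.47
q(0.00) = 2.42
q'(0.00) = 8.47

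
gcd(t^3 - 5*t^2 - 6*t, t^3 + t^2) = t^2 + t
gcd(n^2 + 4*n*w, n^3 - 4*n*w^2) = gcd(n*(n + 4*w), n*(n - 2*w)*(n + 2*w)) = n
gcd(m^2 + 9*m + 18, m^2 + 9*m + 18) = m^2 + 9*m + 18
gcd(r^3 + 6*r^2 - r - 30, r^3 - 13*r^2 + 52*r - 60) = r - 2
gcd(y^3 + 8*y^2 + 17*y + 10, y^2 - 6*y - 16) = y + 2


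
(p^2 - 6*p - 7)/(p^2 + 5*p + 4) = (p - 7)/(p + 4)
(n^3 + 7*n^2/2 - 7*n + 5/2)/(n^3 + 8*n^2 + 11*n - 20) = (n - 1/2)/(n + 4)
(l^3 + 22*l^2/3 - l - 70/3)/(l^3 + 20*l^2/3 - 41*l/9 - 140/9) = 3*(l + 2)/(3*l + 4)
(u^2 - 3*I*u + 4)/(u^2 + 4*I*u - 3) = (u - 4*I)/(u + 3*I)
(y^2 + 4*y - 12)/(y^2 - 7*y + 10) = (y + 6)/(y - 5)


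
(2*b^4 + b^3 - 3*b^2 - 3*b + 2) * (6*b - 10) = 12*b^5 - 14*b^4 - 28*b^3 + 12*b^2 + 42*b - 20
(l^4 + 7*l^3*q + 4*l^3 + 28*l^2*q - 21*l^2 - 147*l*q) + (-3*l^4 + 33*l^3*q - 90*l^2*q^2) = -2*l^4 + 40*l^3*q + 4*l^3 - 90*l^2*q^2 + 28*l^2*q - 21*l^2 - 147*l*q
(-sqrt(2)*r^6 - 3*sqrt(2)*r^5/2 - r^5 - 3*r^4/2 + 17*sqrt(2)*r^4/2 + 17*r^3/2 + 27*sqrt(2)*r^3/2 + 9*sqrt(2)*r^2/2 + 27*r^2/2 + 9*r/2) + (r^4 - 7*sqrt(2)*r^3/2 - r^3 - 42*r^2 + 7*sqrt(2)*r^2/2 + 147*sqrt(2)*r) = -sqrt(2)*r^6 - 3*sqrt(2)*r^5/2 - r^5 - r^4/2 + 17*sqrt(2)*r^4/2 + 15*r^3/2 + 10*sqrt(2)*r^3 - 57*r^2/2 + 8*sqrt(2)*r^2 + 9*r/2 + 147*sqrt(2)*r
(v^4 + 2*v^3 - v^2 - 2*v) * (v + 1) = v^5 + 3*v^4 + v^3 - 3*v^2 - 2*v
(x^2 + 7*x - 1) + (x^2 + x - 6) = 2*x^2 + 8*x - 7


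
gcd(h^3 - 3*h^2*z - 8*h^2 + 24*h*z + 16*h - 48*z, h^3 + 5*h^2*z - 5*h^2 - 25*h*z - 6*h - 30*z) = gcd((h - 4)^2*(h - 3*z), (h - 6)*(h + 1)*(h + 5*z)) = 1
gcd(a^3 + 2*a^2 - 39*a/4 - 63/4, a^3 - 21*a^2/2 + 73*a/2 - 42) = a - 3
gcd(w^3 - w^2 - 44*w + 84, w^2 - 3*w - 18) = w - 6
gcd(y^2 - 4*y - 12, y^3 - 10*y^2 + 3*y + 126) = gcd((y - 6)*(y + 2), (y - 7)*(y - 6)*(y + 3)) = y - 6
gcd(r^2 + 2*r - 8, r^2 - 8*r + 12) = r - 2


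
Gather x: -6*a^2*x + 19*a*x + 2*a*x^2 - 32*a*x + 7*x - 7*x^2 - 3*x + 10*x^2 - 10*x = x^2*(2*a + 3) + x*(-6*a^2 - 13*a - 6)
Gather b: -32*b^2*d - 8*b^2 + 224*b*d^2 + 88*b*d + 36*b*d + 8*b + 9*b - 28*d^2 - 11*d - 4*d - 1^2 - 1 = b^2*(-32*d - 8) + b*(224*d^2 + 124*d + 17) - 28*d^2 - 15*d - 2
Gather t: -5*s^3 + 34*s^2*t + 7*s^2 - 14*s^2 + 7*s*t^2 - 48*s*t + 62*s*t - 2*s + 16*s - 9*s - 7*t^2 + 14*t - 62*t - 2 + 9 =-5*s^3 - 7*s^2 + 5*s + t^2*(7*s - 7) + t*(34*s^2 + 14*s - 48) + 7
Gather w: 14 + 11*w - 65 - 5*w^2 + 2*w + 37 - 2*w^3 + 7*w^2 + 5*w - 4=-2*w^3 + 2*w^2 + 18*w - 18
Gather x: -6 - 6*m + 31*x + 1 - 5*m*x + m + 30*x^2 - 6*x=-5*m + 30*x^2 + x*(25 - 5*m) - 5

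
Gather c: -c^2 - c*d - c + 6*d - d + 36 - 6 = -c^2 + c*(-d - 1) + 5*d + 30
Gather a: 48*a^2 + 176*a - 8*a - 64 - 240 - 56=48*a^2 + 168*a - 360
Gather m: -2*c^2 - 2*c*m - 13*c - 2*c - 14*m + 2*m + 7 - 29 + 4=-2*c^2 - 15*c + m*(-2*c - 12) - 18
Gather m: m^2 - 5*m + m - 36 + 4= m^2 - 4*m - 32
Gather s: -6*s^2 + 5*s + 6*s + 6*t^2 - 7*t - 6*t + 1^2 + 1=-6*s^2 + 11*s + 6*t^2 - 13*t + 2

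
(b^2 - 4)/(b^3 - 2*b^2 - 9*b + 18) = (b + 2)/(b^2 - 9)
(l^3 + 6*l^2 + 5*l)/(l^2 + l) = l + 5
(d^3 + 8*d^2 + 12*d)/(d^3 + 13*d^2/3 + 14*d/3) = 3*(d + 6)/(3*d + 7)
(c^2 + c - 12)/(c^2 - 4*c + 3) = (c + 4)/(c - 1)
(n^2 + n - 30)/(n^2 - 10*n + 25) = (n + 6)/(n - 5)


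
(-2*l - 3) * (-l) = 2*l^2 + 3*l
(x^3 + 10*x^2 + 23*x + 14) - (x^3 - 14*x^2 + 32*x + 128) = 24*x^2 - 9*x - 114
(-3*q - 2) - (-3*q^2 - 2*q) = 3*q^2 - q - 2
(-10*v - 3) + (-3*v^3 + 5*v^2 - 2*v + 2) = -3*v^3 + 5*v^2 - 12*v - 1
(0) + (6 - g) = 6 - g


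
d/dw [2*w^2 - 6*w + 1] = 4*w - 6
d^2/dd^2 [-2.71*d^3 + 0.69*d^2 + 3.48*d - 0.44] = 1.38 - 16.26*d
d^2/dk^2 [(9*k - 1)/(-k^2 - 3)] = 2*(4*k^2*(1 - 9*k) + (27*k - 1)*(k^2 + 3))/(k^2 + 3)^3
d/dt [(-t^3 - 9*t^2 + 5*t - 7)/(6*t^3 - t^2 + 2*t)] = (55*t^4 - 64*t^3 + 113*t^2 - 14*t + 14)/(t^2*(36*t^4 - 12*t^3 + 25*t^2 - 4*t + 4))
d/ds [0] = 0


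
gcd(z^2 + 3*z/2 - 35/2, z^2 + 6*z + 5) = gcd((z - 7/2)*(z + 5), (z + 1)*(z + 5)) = z + 5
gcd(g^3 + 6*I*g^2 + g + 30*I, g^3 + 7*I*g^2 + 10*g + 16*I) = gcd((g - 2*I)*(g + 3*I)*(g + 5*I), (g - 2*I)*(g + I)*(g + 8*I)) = g - 2*I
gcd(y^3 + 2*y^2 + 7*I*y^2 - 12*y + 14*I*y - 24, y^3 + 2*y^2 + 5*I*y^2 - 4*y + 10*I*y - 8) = y^2 + y*(2 + 4*I) + 8*I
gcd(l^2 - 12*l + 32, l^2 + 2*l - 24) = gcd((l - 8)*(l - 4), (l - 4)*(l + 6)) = l - 4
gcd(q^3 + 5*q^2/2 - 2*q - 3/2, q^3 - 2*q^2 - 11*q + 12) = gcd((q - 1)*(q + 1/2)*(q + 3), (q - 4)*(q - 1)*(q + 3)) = q^2 + 2*q - 3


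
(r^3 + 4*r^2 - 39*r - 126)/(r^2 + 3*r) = r + 1 - 42/r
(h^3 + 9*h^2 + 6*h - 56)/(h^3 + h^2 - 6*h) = (h^2 + 11*h + 28)/(h*(h + 3))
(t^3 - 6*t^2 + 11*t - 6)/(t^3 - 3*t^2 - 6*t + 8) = (t^2 - 5*t + 6)/(t^2 - 2*t - 8)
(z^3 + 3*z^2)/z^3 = (z + 3)/z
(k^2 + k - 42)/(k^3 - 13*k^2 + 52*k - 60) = (k + 7)/(k^2 - 7*k + 10)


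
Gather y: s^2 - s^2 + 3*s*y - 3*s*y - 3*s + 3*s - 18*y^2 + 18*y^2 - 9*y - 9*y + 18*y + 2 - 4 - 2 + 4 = 0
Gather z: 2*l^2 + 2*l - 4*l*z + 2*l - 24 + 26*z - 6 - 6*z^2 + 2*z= 2*l^2 + 4*l - 6*z^2 + z*(28 - 4*l) - 30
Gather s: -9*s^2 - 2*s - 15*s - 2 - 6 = -9*s^2 - 17*s - 8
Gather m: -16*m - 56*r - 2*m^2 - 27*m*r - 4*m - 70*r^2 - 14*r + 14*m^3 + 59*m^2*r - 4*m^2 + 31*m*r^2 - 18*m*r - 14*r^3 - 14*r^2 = 14*m^3 + m^2*(59*r - 6) + m*(31*r^2 - 45*r - 20) - 14*r^3 - 84*r^2 - 70*r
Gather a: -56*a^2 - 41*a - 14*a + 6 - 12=-56*a^2 - 55*a - 6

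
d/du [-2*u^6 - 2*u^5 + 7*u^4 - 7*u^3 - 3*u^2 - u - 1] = -12*u^5 - 10*u^4 + 28*u^3 - 21*u^2 - 6*u - 1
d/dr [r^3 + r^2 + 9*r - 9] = 3*r^2 + 2*r + 9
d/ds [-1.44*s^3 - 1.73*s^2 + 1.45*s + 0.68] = -4.32*s^2 - 3.46*s + 1.45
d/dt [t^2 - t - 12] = 2*t - 1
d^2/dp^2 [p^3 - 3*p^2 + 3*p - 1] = 6*p - 6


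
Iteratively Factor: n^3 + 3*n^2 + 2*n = (n + 1)*(n^2 + 2*n) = (n + 1)*(n + 2)*(n)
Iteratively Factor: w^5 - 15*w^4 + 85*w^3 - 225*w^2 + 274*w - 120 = (w - 5)*(w^4 - 10*w^3 + 35*w^2 - 50*w + 24) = (w - 5)*(w - 3)*(w^3 - 7*w^2 + 14*w - 8) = (w - 5)*(w - 3)*(w - 2)*(w^2 - 5*w + 4) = (w - 5)*(w - 4)*(w - 3)*(w - 2)*(w - 1)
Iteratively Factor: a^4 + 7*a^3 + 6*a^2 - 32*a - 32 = (a + 4)*(a^3 + 3*a^2 - 6*a - 8) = (a - 2)*(a + 4)*(a^2 + 5*a + 4) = (a - 2)*(a + 1)*(a + 4)*(a + 4)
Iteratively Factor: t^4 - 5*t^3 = (t)*(t^3 - 5*t^2) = t*(t - 5)*(t^2) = t^2*(t - 5)*(t)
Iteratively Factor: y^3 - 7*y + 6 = (y + 3)*(y^2 - 3*y + 2) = (y - 2)*(y + 3)*(y - 1)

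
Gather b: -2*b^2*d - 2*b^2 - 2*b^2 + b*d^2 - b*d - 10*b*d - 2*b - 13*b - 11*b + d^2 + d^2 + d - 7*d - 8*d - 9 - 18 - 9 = b^2*(-2*d - 4) + b*(d^2 - 11*d - 26) + 2*d^2 - 14*d - 36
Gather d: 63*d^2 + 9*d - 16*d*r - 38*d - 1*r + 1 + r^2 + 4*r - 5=63*d^2 + d*(-16*r - 29) + r^2 + 3*r - 4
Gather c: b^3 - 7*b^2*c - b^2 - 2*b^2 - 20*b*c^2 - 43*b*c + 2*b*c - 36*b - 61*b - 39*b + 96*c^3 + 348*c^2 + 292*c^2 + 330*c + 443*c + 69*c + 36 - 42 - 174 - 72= b^3 - 3*b^2 - 136*b + 96*c^3 + c^2*(640 - 20*b) + c*(-7*b^2 - 41*b + 842) - 252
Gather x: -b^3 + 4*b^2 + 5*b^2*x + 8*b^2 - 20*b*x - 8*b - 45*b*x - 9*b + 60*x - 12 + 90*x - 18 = -b^3 + 12*b^2 - 17*b + x*(5*b^2 - 65*b + 150) - 30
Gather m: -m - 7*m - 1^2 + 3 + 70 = 72 - 8*m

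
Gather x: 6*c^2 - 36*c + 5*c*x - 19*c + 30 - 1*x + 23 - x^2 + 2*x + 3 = 6*c^2 - 55*c - x^2 + x*(5*c + 1) + 56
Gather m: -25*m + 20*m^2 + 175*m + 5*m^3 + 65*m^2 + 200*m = 5*m^3 + 85*m^2 + 350*m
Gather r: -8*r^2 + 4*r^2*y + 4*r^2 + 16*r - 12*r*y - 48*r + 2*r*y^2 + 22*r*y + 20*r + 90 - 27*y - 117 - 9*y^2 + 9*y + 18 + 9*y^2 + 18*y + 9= r^2*(4*y - 4) + r*(2*y^2 + 10*y - 12)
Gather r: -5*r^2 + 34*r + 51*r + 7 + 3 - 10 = -5*r^2 + 85*r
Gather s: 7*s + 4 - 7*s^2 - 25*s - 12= -7*s^2 - 18*s - 8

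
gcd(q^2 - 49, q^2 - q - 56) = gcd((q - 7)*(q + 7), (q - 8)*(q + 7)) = q + 7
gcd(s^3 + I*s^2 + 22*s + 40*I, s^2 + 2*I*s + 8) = s + 4*I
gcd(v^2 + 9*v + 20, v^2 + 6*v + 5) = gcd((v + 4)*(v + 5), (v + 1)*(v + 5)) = v + 5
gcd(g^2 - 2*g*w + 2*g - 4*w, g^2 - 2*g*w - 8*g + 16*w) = -g + 2*w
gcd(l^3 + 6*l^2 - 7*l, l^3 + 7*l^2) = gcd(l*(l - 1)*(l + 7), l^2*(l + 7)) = l^2 + 7*l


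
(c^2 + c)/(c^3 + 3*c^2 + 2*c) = 1/(c + 2)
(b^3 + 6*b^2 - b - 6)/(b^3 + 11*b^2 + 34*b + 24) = (b - 1)/(b + 4)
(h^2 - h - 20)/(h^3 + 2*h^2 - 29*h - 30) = (h + 4)/(h^2 + 7*h + 6)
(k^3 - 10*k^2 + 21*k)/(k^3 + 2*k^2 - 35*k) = (k^2 - 10*k + 21)/(k^2 + 2*k - 35)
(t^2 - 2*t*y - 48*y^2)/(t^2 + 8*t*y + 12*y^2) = (t - 8*y)/(t + 2*y)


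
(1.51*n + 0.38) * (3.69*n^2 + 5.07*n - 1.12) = 5.5719*n^3 + 9.0579*n^2 + 0.2354*n - 0.4256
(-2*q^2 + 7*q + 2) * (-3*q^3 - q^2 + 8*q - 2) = 6*q^5 - 19*q^4 - 29*q^3 + 58*q^2 + 2*q - 4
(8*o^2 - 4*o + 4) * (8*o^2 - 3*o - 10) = 64*o^4 - 56*o^3 - 36*o^2 + 28*o - 40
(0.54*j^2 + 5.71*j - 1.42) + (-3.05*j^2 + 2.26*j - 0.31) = -2.51*j^2 + 7.97*j - 1.73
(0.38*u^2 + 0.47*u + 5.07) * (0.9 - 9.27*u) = -3.5226*u^3 - 4.0149*u^2 - 46.5759*u + 4.563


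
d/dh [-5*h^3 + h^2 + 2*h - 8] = -15*h^2 + 2*h + 2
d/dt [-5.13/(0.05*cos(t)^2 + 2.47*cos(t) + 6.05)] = -(0.513*cos(t) + 12.6711)*sin(t)/(0.05*cos(t)^2 + 2.47*cos(t) + 6.05)^2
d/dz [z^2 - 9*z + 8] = 2*z - 9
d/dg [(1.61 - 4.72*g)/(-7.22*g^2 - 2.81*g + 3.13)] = (-34.0784*g^2 + 23.2484*g - 10.2495)/(52.1284*g^4 + 40.5764*g^3 - 37.3011*g^2 - 17.5906*g + 9.7969)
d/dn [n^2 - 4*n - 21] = 2*n - 4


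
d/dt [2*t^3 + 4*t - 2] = 6*t^2 + 4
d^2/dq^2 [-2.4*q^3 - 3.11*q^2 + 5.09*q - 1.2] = -14.4*q - 6.22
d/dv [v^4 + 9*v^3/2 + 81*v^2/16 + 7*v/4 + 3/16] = 4*v^3 + 27*v^2/2 + 81*v/8 + 7/4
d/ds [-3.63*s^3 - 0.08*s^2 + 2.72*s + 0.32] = -10.89*s^2 - 0.16*s + 2.72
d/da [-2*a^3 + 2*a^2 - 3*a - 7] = -6*a^2 + 4*a - 3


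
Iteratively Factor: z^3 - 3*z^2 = (z)*(z^2 - 3*z) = z^2*(z - 3)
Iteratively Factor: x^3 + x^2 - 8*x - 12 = (x + 2)*(x^2 - x - 6) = (x + 2)^2*(x - 3)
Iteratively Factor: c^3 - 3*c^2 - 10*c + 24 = (c + 3)*(c^2 - 6*c + 8) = (c - 4)*(c + 3)*(c - 2)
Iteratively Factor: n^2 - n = (n)*(n - 1)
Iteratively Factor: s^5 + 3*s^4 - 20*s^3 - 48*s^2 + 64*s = (s + 4)*(s^4 - s^3 - 16*s^2 + 16*s) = (s - 1)*(s + 4)*(s^3 - 16*s) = (s - 1)*(s + 4)^2*(s^2 - 4*s) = s*(s - 1)*(s + 4)^2*(s - 4)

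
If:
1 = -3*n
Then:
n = -1/3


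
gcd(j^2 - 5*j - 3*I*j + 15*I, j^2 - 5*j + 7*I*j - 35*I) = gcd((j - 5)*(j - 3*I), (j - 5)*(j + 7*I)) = j - 5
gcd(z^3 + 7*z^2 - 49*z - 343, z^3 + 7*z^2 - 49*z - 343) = z^3 + 7*z^2 - 49*z - 343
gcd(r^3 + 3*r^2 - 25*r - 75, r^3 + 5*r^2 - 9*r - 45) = r^2 + 8*r + 15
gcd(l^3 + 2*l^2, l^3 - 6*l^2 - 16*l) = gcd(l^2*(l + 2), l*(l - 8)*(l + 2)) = l^2 + 2*l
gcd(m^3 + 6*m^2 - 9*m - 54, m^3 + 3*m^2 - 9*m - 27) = m^2 - 9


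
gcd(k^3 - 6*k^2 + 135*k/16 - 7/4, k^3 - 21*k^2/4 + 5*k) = k - 4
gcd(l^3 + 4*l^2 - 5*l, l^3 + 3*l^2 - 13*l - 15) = l + 5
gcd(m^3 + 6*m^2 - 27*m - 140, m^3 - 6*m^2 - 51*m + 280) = m^2 + 2*m - 35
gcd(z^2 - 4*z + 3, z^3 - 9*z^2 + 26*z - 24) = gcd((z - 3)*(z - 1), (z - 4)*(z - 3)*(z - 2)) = z - 3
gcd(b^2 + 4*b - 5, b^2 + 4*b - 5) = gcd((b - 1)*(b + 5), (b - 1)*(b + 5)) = b^2 + 4*b - 5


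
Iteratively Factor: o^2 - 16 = (o - 4)*(o + 4)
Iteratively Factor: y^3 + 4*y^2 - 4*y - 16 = (y - 2)*(y^2 + 6*y + 8) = (y - 2)*(y + 2)*(y + 4)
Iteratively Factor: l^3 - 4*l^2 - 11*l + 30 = (l - 5)*(l^2 + l - 6) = (l - 5)*(l - 2)*(l + 3)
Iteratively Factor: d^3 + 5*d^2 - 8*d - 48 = (d + 4)*(d^2 + d - 12) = (d + 4)^2*(d - 3)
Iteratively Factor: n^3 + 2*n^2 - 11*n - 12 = (n - 3)*(n^2 + 5*n + 4) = (n - 3)*(n + 4)*(n + 1)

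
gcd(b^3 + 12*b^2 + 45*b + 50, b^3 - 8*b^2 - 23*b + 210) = b + 5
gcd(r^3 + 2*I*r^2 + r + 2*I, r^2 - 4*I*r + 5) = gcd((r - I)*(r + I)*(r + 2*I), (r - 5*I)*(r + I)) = r + I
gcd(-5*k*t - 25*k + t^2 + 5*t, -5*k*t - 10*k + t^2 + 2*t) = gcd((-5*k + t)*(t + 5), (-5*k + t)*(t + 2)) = -5*k + t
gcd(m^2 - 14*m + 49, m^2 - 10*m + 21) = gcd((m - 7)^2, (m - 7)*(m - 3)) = m - 7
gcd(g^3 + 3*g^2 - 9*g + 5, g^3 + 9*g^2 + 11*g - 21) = g - 1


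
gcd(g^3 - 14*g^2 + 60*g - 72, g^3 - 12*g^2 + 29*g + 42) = g - 6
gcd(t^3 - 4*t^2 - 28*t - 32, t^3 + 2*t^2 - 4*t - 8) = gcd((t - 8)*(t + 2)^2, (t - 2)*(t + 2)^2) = t^2 + 4*t + 4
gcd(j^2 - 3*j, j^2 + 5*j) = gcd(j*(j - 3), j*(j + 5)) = j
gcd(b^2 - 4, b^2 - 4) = b^2 - 4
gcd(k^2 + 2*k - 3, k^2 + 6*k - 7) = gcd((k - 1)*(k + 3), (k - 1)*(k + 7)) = k - 1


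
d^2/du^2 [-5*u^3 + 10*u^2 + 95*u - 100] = 20 - 30*u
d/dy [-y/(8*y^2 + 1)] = (8*y^2 - 1)/(8*y^2 + 1)^2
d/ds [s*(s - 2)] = 2*s - 2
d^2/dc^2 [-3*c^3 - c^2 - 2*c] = -18*c - 2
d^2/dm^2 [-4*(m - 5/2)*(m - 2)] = -8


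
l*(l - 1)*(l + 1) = l^3 - l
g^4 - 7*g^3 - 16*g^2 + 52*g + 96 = (g - 8)*(g - 3)*(g + 2)^2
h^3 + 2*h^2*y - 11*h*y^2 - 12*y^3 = (h - 3*y)*(h + y)*(h + 4*y)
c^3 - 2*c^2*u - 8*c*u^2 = c*(c - 4*u)*(c + 2*u)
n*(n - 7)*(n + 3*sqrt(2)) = n^3 - 7*n^2 + 3*sqrt(2)*n^2 - 21*sqrt(2)*n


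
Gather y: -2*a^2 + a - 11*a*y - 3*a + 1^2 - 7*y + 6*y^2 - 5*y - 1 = -2*a^2 - 2*a + 6*y^2 + y*(-11*a - 12)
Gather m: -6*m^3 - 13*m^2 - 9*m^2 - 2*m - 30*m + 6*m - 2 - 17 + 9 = -6*m^3 - 22*m^2 - 26*m - 10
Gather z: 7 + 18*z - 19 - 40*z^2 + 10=-40*z^2 + 18*z - 2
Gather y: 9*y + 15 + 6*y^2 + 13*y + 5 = 6*y^2 + 22*y + 20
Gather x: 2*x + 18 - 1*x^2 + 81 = -x^2 + 2*x + 99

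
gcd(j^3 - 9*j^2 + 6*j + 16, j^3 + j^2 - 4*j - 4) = j^2 - j - 2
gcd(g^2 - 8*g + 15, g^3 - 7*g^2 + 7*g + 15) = g^2 - 8*g + 15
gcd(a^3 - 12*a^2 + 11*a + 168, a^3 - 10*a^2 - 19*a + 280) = a^2 - 15*a + 56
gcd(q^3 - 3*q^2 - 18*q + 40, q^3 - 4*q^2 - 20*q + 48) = q^2 + 2*q - 8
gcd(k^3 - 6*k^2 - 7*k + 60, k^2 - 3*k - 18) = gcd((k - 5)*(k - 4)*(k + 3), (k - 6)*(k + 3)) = k + 3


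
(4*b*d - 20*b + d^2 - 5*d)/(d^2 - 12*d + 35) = (4*b + d)/(d - 7)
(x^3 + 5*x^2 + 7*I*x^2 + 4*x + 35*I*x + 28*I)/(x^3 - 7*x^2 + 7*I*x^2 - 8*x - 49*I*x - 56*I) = (x + 4)/(x - 8)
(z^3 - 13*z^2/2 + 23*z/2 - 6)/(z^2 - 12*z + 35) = (2*z^3 - 13*z^2 + 23*z - 12)/(2*(z^2 - 12*z + 35))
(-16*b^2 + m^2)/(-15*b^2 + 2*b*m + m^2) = (-16*b^2 + m^2)/(-15*b^2 + 2*b*m + m^2)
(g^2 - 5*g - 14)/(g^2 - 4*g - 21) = (g + 2)/(g + 3)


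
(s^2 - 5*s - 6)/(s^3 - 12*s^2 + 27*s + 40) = (s - 6)/(s^2 - 13*s + 40)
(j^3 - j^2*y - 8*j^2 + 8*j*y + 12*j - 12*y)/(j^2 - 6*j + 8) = (j^2 - j*y - 6*j + 6*y)/(j - 4)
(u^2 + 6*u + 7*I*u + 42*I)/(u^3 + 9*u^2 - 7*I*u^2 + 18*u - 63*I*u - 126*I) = (u + 7*I)/(u^2 + u*(3 - 7*I) - 21*I)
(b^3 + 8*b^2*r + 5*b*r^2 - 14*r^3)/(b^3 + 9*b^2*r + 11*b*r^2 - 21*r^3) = (b + 2*r)/(b + 3*r)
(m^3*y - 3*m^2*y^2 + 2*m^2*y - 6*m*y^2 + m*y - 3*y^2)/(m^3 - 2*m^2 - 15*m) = y*(-m^3 + 3*m^2*y - 2*m^2 + 6*m*y - m + 3*y)/(m*(-m^2 + 2*m + 15))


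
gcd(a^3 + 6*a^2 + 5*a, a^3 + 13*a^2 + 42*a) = a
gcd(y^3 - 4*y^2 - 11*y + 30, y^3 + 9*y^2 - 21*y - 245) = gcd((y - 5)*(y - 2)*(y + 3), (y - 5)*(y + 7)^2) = y - 5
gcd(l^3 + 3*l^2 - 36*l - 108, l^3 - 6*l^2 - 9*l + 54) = l^2 - 3*l - 18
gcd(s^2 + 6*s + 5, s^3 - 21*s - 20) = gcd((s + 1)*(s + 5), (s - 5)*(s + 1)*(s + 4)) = s + 1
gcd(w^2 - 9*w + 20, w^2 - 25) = w - 5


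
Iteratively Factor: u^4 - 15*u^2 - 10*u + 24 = (u - 1)*(u^3 + u^2 - 14*u - 24) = (u - 4)*(u - 1)*(u^2 + 5*u + 6) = (u - 4)*(u - 1)*(u + 2)*(u + 3)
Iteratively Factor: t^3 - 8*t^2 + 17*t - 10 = (t - 2)*(t^2 - 6*t + 5) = (t - 2)*(t - 1)*(t - 5)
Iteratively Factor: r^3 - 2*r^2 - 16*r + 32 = (r - 4)*(r^2 + 2*r - 8) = (r - 4)*(r - 2)*(r + 4)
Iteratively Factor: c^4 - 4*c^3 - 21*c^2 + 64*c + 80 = (c + 4)*(c^3 - 8*c^2 + 11*c + 20) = (c - 4)*(c + 4)*(c^2 - 4*c - 5) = (c - 4)*(c + 1)*(c + 4)*(c - 5)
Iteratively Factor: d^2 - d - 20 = (d - 5)*(d + 4)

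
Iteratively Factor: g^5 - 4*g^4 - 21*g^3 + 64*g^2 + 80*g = (g)*(g^4 - 4*g^3 - 21*g^2 + 64*g + 80) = g*(g - 4)*(g^3 - 21*g - 20) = g*(g - 4)*(g + 4)*(g^2 - 4*g - 5) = g*(g - 4)*(g + 1)*(g + 4)*(g - 5)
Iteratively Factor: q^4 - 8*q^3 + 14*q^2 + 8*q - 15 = (q - 5)*(q^3 - 3*q^2 - q + 3) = (q - 5)*(q - 1)*(q^2 - 2*q - 3) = (q - 5)*(q - 1)*(q + 1)*(q - 3)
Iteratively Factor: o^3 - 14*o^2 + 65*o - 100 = (o - 5)*(o^2 - 9*o + 20) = (o - 5)*(o - 4)*(o - 5)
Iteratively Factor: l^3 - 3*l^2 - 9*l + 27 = (l - 3)*(l^2 - 9) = (l - 3)*(l + 3)*(l - 3)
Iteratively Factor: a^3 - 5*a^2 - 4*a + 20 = (a - 2)*(a^2 - 3*a - 10) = (a - 5)*(a - 2)*(a + 2)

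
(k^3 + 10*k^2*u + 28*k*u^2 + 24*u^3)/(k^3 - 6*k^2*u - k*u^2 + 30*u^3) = (k^2 + 8*k*u + 12*u^2)/(k^2 - 8*k*u + 15*u^2)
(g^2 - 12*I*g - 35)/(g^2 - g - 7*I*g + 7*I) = (g - 5*I)/(g - 1)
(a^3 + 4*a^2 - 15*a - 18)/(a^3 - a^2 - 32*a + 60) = (a^2 - 2*a - 3)/(a^2 - 7*a + 10)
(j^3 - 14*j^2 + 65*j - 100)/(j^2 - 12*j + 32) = (j^2 - 10*j + 25)/(j - 8)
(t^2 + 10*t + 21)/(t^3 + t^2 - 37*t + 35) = (t + 3)/(t^2 - 6*t + 5)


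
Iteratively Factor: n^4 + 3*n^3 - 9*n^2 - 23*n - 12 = (n - 3)*(n^3 + 6*n^2 + 9*n + 4) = (n - 3)*(n + 4)*(n^2 + 2*n + 1) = (n - 3)*(n + 1)*(n + 4)*(n + 1)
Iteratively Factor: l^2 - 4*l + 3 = (l - 1)*(l - 3)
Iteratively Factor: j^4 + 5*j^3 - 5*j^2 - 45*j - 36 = (j - 3)*(j^3 + 8*j^2 + 19*j + 12) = (j - 3)*(j + 4)*(j^2 + 4*j + 3) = (j - 3)*(j + 3)*(j + 4)*(j + 1)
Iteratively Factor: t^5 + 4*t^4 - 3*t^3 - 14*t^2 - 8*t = (t + 1)*(t^4 + 3*t^3 - 6*t^2 - 8*t) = (t + 1)^2*(t^3 + 2*t^2 - 8*t) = (t - 2)*(t + 1)^2*(t^2 + 4*t) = t*(t - 2)*(t + 1)^2*(t + 4)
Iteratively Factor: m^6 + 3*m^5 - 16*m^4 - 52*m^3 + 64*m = (m + 2)*(m^5 + m^4 - 18*m^3 - 16*m^2 + 32*m) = (m - 1)*(m + 2)*(m^4 + 2*m^3 - 16*m^2 - 32*m) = m*(m - 1)*(m + 2)*(m^3 + 2*m^2 - 16*m - 32) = m*(m - 1)*(m + 2)^2*(m^2 - 16) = m*(m - 1)*(m + 2)^2*(m + 4)*(m - 4)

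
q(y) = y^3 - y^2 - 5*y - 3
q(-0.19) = -2.09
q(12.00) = 1521.00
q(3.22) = 3.92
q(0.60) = -6.14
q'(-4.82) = 74.34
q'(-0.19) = -4.51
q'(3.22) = 19.67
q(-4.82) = -114.11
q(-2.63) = -14.96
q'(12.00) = 403.00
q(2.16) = -8.39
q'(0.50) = -5.25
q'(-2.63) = 21.01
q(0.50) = -5.62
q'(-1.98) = 10.72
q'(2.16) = 4.68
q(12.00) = 1521.00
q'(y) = 3*y^2 - 2*y - 5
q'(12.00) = 403.00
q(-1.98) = -4.78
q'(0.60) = -5.12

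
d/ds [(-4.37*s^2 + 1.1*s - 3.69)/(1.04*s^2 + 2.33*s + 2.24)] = (-11.3261*s^2 - 11.9024*s + 11.0617)/(1.0816*s^4 + 4.8464*s^3 + 10.0881*s^2 + 10.4384*s + 5.0176)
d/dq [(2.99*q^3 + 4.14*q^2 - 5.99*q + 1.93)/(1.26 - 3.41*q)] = (-20.3918*q^3 - 2.8152*q^2 + 10.4328*q - 0.966100000000001)/(11.6281*q^2 - 8.5932*q + 1.5876)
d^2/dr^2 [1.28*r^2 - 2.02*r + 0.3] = 2.56000000000000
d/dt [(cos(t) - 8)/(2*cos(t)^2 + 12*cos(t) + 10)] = (cos(t)^2 - 16*cos(t) - 53)*sin(t)/(2*(cos(t)^2 + 6*cos(t) + 5)^2)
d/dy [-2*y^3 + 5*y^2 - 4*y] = -6*y^2 + 10*y - 4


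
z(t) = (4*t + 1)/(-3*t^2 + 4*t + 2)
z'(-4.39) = 0.04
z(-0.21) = 0.16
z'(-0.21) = 3.10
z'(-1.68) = 0.16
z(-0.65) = 0.86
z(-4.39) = 0.23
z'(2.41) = 2.63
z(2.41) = -1.84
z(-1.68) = 0.43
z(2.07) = -3.60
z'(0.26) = 0.79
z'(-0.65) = 1.48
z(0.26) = 0.72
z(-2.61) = 0.33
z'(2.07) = 10.23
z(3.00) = -1.00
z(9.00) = -0.18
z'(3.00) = 0.77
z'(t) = (4*t + 1)*(6*t - 4)/(-3*t^2 + 4*t + 2)^2 + 4/(-3*t^2 + 4*t + 2)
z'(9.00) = 0.02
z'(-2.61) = 0.08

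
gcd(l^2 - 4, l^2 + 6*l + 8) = l + 2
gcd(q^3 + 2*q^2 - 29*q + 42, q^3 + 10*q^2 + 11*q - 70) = q^2 + 5*q - 14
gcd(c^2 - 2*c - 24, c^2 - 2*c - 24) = c^2 - 2*c - 24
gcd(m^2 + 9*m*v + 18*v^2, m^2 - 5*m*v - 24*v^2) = m + 3*v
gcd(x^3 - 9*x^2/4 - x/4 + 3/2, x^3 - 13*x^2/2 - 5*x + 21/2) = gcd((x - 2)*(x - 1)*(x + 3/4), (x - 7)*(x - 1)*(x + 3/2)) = x - 1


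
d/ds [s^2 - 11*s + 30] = 2*s - 11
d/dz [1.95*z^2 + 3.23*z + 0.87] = 3.9*z + 3.23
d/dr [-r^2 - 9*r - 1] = -2*r - 9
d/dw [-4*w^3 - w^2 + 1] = 2*w*(-6*w - 1)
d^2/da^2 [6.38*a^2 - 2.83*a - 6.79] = 12.7600000000000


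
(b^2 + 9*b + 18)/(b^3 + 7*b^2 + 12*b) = (b + 6)/(b*(b + 4))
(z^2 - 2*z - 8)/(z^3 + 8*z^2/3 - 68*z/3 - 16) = 3*(z + 2)/(3*z^2 + 20*z + 12)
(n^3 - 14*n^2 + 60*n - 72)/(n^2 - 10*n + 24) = (n^2 - 8*n + 12)/(n - 4)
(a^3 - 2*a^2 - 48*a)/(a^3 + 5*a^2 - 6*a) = (a - 8)/(a - 1)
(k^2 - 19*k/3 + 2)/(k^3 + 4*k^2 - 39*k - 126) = (k - 1/3)/(k^2 + 10*k + 21)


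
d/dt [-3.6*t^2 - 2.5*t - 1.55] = -7.2*t - 2.5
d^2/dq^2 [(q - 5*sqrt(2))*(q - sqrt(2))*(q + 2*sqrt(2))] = 6*q - 8*sqrt(2)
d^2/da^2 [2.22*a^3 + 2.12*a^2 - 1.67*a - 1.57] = 13.32*a + 4.24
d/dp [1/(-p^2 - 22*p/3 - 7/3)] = 6*(3*p + 11)/(3*p^2 + 22*p + 7)^2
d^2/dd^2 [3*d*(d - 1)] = 6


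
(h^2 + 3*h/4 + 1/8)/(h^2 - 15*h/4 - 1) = (h + 1/2)/(h - 4)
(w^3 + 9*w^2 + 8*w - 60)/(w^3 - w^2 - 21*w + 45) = (w^2 + 4*w - 12)/(w^2 - 6*w + 9)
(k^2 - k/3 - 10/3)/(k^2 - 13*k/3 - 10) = (k - 2)/(k - 6)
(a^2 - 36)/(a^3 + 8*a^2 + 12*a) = (a - 6)/(a*(a + 2))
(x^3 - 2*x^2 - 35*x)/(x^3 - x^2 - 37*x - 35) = x/(x + 1)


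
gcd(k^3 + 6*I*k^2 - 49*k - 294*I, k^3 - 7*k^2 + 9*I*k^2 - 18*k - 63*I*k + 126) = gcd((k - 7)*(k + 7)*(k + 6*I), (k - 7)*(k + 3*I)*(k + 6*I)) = k^2 + k*(-7 + 6*I) - 42*I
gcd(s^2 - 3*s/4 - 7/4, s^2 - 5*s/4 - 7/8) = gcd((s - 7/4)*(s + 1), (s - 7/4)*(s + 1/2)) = s - 7/4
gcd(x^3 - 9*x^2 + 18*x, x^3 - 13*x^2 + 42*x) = x^2 - 6*x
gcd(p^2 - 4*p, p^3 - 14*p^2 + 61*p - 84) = p - 4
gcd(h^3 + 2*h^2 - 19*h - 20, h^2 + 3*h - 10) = h + 5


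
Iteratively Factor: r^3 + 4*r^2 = (r)*(r^2 + 4*r) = r^2*(r + 4)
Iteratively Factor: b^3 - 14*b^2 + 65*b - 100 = (b - 5)*(b^2 - 9*b + 20) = (b - 5)^2*(b - 4)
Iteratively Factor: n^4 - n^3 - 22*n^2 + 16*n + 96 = (n - 4)*(n^3 + 3*n^2 - 10*n - 24) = (n - 4)*(n - 3)*(n^2 + 6*n + 8) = (n - 4)*(n - 3)*(n + 4)*(n + 2)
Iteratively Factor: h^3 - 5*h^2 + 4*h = (h)*(h^2 - 5*h + 4) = h*(h - 4)*(h - 1)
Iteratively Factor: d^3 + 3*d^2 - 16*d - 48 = (d + 4)*(d^2 - d - 12) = (d - 4)*(d + 4)*(d + 3)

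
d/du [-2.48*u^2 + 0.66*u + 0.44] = 0.66 - 4.96*u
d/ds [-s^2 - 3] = -2*s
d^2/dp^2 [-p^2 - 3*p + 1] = -2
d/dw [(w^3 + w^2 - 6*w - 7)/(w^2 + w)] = (w^4 + 2*w^3 + 7*w^2 + 14*w + 7)/(w^2*(w^2 + 2*w + 1))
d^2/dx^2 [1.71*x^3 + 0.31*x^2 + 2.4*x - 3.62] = 10.26*x + 0.62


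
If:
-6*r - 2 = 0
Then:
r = -1/3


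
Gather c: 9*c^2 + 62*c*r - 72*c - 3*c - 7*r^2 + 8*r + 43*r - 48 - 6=9*c^2 + c*(62*r - 75) - 7*r^2 + 51*r - 54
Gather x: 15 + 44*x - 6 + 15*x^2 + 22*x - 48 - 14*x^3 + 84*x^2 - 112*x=-14*x^3 + 99*x^2 - 46*x - 39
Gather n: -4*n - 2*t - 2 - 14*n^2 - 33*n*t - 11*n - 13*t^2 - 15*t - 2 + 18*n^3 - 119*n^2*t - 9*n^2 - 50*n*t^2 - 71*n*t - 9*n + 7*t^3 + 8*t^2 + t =18*n^3 + n^2*(-119*t - 23) + n*(-50*t^2 - 104*t - 24) + 7*t^3 - 5*t^2 - 16*t - 4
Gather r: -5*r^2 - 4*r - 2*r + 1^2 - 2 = -5*r^2 - 6*r - 1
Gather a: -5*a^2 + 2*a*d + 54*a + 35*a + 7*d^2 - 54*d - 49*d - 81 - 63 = -5*a^2 + a*(2*d + 89) + 7*d^2 - 103*d - 144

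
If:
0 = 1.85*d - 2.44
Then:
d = 1.32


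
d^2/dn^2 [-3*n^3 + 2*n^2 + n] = 4 - 18*n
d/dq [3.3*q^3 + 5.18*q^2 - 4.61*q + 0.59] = 9.9*q^2 + 10.36*q - 4.61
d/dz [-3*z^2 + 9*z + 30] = 9 - 6*z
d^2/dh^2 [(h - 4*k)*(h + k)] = 2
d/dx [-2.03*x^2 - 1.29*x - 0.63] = -4.06*x - 1.29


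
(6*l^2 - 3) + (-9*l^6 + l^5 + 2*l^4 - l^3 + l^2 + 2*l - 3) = -9*l^6 + l^5 + 2*l^4 - l^3 + 7*l^2 + 2*l - 6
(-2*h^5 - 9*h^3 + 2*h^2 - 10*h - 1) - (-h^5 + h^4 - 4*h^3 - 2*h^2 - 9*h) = -h^5 - h^4 - 5*h^3 + 4*h^2 - h - 1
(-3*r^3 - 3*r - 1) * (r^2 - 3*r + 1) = -3*r^5 + 9*r^4 - 6*r^3 + 8*r^2 - 1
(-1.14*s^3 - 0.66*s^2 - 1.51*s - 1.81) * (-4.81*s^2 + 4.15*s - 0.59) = 5.4834*s^5 - 1.5564*s^4 + 5.1967*s^3 + 2.829*s^2 - 6.6206*s + 1.0679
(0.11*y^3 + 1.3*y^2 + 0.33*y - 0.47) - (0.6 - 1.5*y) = 0.11*y^3 + 1.3*y^2 + 1.83*y - 1.07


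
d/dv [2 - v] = -1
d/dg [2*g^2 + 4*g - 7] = 4*g + 4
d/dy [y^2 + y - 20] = 2*y + 1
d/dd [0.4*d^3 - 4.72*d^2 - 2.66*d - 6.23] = 1.2*d^2 - 9.44*d - 2.66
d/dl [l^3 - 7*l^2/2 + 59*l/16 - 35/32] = 3*l^2 - 7*l + 59/16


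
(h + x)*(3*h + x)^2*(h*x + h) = 9*h^4*x + 9*h^4 + 15*h^3*x^2 + 15*h^3*x + 7*h^2*x^3 + 7*h^2*x^2 + h*x^4 + h*x^3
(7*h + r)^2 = 49*h^2 + 14*h*r + r^2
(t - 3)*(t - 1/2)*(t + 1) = t^3 - 5*t^2/2 - 2*t + 3/2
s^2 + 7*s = s*(s + 7)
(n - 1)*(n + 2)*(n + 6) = n^3 + 7*n^2 + 4*n - 12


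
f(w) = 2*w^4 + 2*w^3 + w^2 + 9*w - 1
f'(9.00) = 6345.00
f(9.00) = 14741.00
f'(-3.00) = -159.00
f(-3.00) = 89.00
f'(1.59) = 59.51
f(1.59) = 36.66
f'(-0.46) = 8.57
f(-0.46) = -5.03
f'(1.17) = 32.37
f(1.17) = 17.85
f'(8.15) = 4754.58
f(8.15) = 10045.36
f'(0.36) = 10.87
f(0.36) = 2.50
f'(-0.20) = 8.78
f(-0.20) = -2.77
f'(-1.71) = -16.88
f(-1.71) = -6.37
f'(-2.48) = -81.08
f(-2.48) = 27.98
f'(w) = 8*w^3 + 6*w^2 + 2*w + 9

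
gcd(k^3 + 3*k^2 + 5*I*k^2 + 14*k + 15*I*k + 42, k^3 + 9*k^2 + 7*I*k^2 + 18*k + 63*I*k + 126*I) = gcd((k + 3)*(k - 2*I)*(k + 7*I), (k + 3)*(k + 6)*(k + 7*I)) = k^2 + k*(3 + 7*I) + 21*I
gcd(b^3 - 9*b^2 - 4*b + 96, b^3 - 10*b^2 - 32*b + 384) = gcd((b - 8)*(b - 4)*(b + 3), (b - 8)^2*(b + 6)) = b - 8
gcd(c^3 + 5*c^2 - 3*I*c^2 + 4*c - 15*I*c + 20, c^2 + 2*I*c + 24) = c - 4*I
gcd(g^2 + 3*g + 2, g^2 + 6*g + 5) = g + 1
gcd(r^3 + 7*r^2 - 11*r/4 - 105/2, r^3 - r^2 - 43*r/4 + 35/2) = r^2 + r - 35/4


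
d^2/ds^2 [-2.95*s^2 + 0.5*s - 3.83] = -5.90000000000000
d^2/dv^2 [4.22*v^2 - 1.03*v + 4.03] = 8.44000000000000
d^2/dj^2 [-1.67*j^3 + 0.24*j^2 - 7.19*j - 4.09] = 0.48 - 10.02*j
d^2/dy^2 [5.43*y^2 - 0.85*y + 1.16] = 10.8600000000000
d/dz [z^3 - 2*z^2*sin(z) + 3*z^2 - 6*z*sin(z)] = -2*z^2*cos(z) + 3*z^2 - 4*z*sin(z) - 6*z*cos(z) + 6*z - 6*sin(z)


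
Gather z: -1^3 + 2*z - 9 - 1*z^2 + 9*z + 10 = -z^2 + 11*z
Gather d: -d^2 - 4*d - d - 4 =-d^2 - 5*d - 4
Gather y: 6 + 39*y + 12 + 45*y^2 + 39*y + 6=45*y^2 + 78*y + 24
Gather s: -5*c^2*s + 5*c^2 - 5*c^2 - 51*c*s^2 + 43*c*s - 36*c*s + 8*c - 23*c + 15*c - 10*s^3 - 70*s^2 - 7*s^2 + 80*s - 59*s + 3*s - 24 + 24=-10*s^3 + s^2*(-51*c - 77) + s*(-5*c^2 + 7*c + 24)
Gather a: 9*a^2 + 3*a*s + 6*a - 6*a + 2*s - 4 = 9*a^2 + 3*a*s + 2*s - 4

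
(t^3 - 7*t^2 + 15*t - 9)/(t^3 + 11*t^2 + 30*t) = (t^3 - 7*t^2 + 15*t - 9)/(t*(t^2 + 11*t + 30))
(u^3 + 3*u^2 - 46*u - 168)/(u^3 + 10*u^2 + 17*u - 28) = (u^2 - u - 42)/(u^2 + 6*u - 7)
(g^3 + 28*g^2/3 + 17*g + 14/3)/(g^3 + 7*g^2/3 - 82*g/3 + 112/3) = (3*g^2 + 7*g + 2)/(3*g^2 - 14*g + 16)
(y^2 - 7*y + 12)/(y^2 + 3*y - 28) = (y - 3)/(y + 7)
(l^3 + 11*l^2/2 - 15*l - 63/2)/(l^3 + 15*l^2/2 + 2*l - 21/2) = (l - 3)/(l - 1)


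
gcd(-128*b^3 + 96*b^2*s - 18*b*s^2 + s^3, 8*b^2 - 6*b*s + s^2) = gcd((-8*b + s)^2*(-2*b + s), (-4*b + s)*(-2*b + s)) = -2*b + s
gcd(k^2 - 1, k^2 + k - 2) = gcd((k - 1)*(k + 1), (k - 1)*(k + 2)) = k - 1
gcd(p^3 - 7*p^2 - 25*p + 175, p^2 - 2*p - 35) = p^2 - 2*p - 35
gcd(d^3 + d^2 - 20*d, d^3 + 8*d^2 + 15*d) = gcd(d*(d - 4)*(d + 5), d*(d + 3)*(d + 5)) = d^2 + 5*d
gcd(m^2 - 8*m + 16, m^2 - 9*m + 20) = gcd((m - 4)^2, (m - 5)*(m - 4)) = m - 4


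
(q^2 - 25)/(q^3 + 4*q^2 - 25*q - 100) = 1/(q + 4)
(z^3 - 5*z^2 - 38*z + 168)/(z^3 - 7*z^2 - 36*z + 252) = (z - 4)/(z - 6)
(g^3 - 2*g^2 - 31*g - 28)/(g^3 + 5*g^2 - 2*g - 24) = (g^2 - 6*g - 7)/(g^2 + g - 6)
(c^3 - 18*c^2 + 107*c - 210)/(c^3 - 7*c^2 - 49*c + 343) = (c^2 - 11*c + 30)/(c^2 - 49)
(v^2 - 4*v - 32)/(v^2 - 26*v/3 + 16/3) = 3*(v + 4)/(3*v - 2)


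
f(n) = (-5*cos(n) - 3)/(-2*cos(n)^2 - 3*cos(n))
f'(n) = (-4*sin(n)*cos(n) - 3*sin(n))*(-5*cos(n) - 3)/(-2*cos(n)^2 - 3*cos(n))^2 + 5*sin(n)/(-2*cos(n)^2 - 3*cos(n)) = (10*sin(n) + 9*sin(n)/cos(n)^2 + 12*tan(n))/(2*cos(n) + 3)^2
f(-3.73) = 1.04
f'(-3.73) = 2.67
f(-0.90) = 2.32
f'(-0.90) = -2.29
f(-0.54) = 1.80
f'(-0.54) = -0.84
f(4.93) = 5.51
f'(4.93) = -21.45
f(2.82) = 1.67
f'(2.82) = 1.91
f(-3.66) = 1.22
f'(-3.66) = 2.52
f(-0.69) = 1.96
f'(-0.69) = -1.26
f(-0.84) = 2.19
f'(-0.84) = -1.91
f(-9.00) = 1.45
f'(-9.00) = -2.28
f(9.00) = 1.45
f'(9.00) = 2.28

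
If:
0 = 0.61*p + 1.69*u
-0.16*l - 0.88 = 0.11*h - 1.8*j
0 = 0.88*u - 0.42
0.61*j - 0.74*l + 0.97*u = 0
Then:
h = 18.3964232488823*l - 20.4190489093619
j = 1.21311475409836*l - 0.758941877794337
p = -1.32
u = 0.48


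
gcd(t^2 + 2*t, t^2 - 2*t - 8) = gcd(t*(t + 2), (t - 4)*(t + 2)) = t + 2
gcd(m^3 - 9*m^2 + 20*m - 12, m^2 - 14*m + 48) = m - 6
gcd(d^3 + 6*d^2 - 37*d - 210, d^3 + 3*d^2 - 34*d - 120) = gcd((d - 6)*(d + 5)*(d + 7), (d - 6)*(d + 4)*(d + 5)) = d^2 - d - 30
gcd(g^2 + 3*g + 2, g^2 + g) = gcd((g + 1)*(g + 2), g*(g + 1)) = g + 1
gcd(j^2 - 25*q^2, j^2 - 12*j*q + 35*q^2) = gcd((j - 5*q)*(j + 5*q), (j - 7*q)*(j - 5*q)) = -j + 5*q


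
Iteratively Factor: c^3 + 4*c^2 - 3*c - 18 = (c - 2)*(c^2 + 6*c + 9) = (c - 2)*(c + 3)*(c + 3)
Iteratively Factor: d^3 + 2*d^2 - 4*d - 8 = (d - 2)*(d^2 + 4*d + 4) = (d - 2)*(d + 2)*(d + 2)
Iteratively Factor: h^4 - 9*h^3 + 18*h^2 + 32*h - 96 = (h - 4)*(h^3 - 5*h^2 - 2*h + 24) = (h - 4)*(h - 3)*(h^2 - 2*h - 8) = (h - 4)*(h - 3)*(h + 2)*(h - 4)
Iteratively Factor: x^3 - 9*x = (x + 3)*(x^2 - 3*x) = x*(x + 3)*(x - 3)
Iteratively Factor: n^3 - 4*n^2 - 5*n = (n)*(n^2 - 4*n - 5) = n*(n - 5)*(n + 1)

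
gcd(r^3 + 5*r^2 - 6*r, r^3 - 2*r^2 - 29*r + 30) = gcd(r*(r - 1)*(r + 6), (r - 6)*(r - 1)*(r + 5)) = r - 1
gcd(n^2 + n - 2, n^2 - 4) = n + 2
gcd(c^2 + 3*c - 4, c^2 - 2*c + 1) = c - 1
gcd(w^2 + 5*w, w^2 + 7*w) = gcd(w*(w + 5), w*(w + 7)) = w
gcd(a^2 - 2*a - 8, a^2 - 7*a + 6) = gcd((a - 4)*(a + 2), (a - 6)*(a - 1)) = 1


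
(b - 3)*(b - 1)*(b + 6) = b^3 + 2*b^2 - 21*b + 18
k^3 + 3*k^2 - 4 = (k - 1)*(k + 2)^2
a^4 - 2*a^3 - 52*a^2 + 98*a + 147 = (a - 7)*(a - 3)*(a + 1)*(a + 7)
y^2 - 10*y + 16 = (y - 8)*(y - 2)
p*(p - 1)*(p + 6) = p^3 + 5*p^2 - 6*p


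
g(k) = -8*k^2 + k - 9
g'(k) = 1 - 16*k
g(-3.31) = -99.96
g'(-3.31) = 53.96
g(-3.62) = -117.46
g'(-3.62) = 58.92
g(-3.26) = -97.28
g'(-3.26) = 53.16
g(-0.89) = -16.23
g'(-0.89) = 15.24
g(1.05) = -16.77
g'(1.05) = -15.80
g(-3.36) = -102.68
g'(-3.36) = 54.76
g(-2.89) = -78.71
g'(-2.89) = 47.24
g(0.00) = -9.00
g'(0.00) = 1.00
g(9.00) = -648.00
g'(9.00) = -143.00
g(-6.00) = -303.00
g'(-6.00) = 97.00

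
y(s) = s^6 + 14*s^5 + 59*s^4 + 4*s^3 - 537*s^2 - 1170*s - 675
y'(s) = 6*s^5 + 70*s^4 + 236*s^3 + 12*s^2 - 1074*s - 1170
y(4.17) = 26148.90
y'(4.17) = 40404.41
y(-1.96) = 47.60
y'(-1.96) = 63.67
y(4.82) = 62464.15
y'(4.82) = 73750.95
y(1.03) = -2361.60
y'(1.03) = -1919.86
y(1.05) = -2399.99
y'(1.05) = -1918.53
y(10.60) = 3968246.07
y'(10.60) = 1956542.91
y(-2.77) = 2.69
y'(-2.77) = 23.79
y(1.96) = -3668.66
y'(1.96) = -245.37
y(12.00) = 7607925.00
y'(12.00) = 3339990.00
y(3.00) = 0.00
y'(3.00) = 9216.00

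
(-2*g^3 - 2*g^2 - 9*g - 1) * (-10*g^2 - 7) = 20*g^5 + 20*g^4 + 104*g^3 + 24*g^2 + 63*g + 7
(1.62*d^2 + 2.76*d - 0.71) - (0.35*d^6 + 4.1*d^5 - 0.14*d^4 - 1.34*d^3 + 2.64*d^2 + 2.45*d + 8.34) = -0.35*d^6 - 4.1*d^5 + 0.14*d^4 + 1.34*d^3 - 1.02*d^2 + 0.31*d - 9.05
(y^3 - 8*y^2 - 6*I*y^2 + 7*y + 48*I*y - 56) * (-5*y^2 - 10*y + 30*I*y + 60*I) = -5*y^5 + 30*y^4 + 60*I*y^4 + 225*y^3 - 360*I*y^3 - 870*y^2 - 750*I*y^2 - 2320*y - 1260*I*y - 3360*I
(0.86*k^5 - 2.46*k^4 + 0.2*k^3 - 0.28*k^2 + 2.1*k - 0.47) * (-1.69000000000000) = -1.4534*k^5 + 4.1574*k^4 - 0.338*k^3 + 0.4732*k^2 - 3.549*k + 0.7943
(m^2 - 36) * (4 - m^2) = -m^4 + 40*m^2 - 144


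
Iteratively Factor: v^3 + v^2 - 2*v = (v + 2)*(v^2 - v) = v*(v + 2)*(v - 1)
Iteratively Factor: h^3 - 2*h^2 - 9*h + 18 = (h + 3)*(h^2 - 5*h + 6) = (h - 3)*(h + 3)*(h - 2)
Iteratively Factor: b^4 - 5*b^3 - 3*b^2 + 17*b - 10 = (b - 1)*(b^3 - 4*b^2 - 7*b + 10) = (b - 5)*(b - 1)*(b^2 + b - 2) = (b - 5)*(b - 1)*(b + 2)*(b - 1)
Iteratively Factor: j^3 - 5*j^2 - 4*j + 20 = (j - 5)*(j^2 - 4) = (j - 5)*(j + 2)*(j - 2)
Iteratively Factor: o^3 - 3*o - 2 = (o + 1)*(o^2 - o - 2) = (o - 2)*(o + 1)*(o + 1)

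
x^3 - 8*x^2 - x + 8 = (x - 8)*(x - 1)*(x + 1)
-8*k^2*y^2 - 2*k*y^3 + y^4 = y^2*(-4*k + y)*(2*k + y)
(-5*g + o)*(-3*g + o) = 15*g^2 - 8*g*o + o^2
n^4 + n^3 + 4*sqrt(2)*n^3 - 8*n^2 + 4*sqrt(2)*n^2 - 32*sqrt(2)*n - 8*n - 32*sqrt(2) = (n + 1)*(n - 2*sqrt(2))*(n + 2*sqrt(2))*(n + 4*sqrt(2))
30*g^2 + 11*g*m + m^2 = (5*g + m)*(6*g + m)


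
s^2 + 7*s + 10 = (s + 2)*(s + 5)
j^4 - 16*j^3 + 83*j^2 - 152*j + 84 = (j - 7)*(j - 6)*(j - 2)*(j - 1)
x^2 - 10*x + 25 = (x - 5)^2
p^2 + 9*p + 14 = (p + 2)*(p + 7)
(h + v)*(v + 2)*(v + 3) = h*v^2 + 5*h*v + 6*h + v^3 + 5*v^2 + 6*v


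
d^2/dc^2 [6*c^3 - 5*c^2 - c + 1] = 36*c - 10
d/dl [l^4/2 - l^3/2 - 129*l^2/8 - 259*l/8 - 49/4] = 2*l^3 - 3*l^2/2 - 129*l/4 - 259/8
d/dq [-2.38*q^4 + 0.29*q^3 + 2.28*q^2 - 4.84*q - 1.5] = -9.52*q^3 + 0.87*q^2 + 4.56*q - 4.84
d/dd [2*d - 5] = 2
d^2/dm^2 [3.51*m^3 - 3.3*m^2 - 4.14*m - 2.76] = 21.06*m - 6.6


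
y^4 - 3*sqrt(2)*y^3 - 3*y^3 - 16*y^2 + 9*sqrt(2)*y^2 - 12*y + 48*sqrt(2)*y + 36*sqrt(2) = (y - 6)*(y + 1)*(y + 2)*(y - 3*sqrt(2))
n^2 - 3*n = n*(n - 3)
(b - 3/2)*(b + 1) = b^2 - b/2 - 3/2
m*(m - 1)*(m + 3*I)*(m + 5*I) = m^4 - m^3 + 8*I*m^3 - 15*m^2 - 8*I*m^2 + 15*m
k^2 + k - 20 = (k - 4)*(k + 5)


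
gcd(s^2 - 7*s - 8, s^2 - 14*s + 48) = s - 8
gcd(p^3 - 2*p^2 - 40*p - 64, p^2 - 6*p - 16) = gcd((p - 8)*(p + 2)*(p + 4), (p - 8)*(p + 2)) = p^2 - 6*p - 16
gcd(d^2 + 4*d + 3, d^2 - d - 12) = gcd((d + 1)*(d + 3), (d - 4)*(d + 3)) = d + 3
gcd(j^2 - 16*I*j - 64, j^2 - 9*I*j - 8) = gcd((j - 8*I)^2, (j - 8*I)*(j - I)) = j - 8*I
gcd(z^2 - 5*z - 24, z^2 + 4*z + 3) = z + 3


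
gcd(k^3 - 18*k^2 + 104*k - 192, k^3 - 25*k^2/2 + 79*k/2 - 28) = k - 8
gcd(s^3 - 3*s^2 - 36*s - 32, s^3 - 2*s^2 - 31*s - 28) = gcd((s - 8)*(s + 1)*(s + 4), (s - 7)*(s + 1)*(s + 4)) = s^2 + 5*s + 4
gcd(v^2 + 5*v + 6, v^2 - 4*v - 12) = v + 2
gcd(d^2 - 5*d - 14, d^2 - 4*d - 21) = d - 7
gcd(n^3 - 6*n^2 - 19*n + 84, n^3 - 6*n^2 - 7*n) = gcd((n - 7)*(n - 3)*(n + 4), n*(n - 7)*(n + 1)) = n - 7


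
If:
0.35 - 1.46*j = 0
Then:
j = 0.24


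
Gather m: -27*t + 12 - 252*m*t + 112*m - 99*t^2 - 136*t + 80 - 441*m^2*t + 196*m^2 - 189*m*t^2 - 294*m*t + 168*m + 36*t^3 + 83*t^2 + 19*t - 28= m^2*(196 - 441*t) + m*(-189*t^2 - 546*t + 280) + 36*t^3 - 16*t^2 - 144*t + 64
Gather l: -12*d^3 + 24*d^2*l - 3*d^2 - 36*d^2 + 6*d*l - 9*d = -12*d^3 - 39*d^2 - 9*d + l*(24*d^2 + 6*d)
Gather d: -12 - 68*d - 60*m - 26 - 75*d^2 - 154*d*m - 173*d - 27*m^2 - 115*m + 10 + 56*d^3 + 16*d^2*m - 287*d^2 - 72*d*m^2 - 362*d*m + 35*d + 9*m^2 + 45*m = 56*d^3 + d^2*(16*m - 362) + d*(-72*m^2 - 516*m - 206) - 18*m^2 - 130*m - 28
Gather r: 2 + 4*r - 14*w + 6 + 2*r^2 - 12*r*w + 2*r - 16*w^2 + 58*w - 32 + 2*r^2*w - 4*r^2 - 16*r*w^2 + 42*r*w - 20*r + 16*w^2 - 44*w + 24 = r^2*(2*w - 2) + r*(-16*w^2 + 30*w - 14)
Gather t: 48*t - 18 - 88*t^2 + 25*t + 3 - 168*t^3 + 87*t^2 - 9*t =-168*t^3 - t^2 + 64*t - 15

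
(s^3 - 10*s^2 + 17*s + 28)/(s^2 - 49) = (s^2 - 3*s - 4)/(s + 7)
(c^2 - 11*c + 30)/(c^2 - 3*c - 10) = (c - 6)/(c + 2)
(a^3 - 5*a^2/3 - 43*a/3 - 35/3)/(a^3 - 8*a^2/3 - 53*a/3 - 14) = (a - 5)/(a - 6)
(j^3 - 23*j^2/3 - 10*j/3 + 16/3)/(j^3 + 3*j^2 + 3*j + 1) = (3*j^2 - 26*j + 16)/(3*(j^2 + 2*j + 1))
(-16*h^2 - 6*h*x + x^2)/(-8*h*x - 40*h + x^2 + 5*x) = (2*h + x)/(x + 5)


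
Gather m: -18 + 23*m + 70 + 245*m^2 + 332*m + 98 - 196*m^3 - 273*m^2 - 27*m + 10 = -196*m^3 - 28*m^2 + 328*m + 160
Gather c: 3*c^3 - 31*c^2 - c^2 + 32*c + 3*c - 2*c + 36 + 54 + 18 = 3*c^3 - 32*c^2 + 33*c + 108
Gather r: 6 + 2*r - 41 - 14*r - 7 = -12*r - 42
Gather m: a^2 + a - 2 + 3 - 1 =a^2 + a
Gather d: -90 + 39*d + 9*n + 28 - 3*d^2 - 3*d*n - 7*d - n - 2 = -3*d^2 + d*(32 - 3*n) + 8*n - 64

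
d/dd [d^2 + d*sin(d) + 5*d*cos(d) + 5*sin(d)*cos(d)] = -5*d*sin(d) + d*cos(d) + 2*d + sin(d) + 5*cos(d) + 5*cos(2*d)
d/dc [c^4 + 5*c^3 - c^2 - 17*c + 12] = 4*c^3 + 15*c^2 - 2*c - 17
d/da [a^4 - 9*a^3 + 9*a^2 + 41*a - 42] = 4*a^3 - 27*a^2 + 18*a + 41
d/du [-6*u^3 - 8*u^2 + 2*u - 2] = -18*u^2 - 16*u + 2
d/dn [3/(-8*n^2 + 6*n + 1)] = 6*(8*n - 3)/(-8*n^2 + 6*n + 1)^2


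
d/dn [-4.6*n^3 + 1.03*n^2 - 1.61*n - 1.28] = -13.8*n^2 + 2.06*n - 1.61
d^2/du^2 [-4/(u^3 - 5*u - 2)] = 8*(3*u*(-u^3 + 5*u + 2) + (3*u^2 - 5)^2)/(-u^3 + 5*u + 2)^3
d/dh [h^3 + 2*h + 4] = 3*h^2 + 2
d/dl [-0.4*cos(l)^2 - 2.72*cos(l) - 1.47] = (0.8*cos(l) + 2.72)*sin(l)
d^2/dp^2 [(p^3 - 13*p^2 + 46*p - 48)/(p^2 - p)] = 4*(17*p^3 - 72*p^2 + 72*p - 24)/(p^3*(p^3 - 3*p^2 + 3*p - 1))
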